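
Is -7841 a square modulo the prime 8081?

(-7841|8081)
  = (7841|8081)    [8081 ≡ 1 mod 4 ⇒ (-1|8081) = +1]
  = (8081|7841)    [QR: 7841 ≡ 1 mod 4, sign kept]
  = (240|7841)    [8081 ≡ 240 mod 7841]
  = (15|7841)    [7841 ≡ 1 mod 8 ⇒ (2|7841)^4 = +1]
  = (7841|15)    [QR: 7841 ≡ 1 mod 4, sign kept]
  = (11|15)    [7841 ≡ 11 mod 15]
  = -(15|11)    [QR: both ≡ 3 mod 4, sign flips]
  = -(4|11)    [15 ≡ 4 mod 11]
  = -(1|11)    [11 ≡ 3 mod 8 ⇒ (2|11)^2 = +1]
  = -1    [(1|11) = 1]
The Legendre symbol is -1, so x^2 ≡ -7841 (mod 8081) has no solution.

no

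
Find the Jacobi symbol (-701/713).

(-701/713)
  = (12/713)    [-701 ≡ 12 mod 713]
  = (3/713)    [713 ≡ 1 mod 8 ⇒ (2/713)^2 = +1]
  = (713/3)    [QR: 713 ≡ 1 mod 4, sign kept]
  = (2/3)    [713 ≡ 2 mod 3]
  = -(1/3)    [3 ≡ 3 mod 8 ⇒ (2/3) = -1]
  = -1    [(1/3) = 1]

-1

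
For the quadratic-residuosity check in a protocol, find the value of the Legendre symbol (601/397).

Reduce the numerator: 601 ≡ 204 (mod 397), so (601/397) = (204/397).
Factor out 2: 204 = 2^2·51. Since 397 ≡ 5 (mod 8), (2/397) = -1, and (2/397)^2 = +1. Now have (51/397).
397 ≡ 1 (mod 4), so quadratic reciprocity gives (51/397) = (397/51). Reduce: 397 ≡ 40 (mod 51). Now have (40/51).
Factor out 2: 40 = 2^3·5. Since 51 ≡ 3 (mod 8), (2/51) = -1, and (2/51)^3 = -1. Now have -(5/51).
5 ≡ 1 (mod 4), so quadratic reciprocity gives (5/51) = (51/5). Reduce: 51 ≡ 1 (mod 5). Now have -(1/5).
(1/5) = 1. Collecting the sign factors: -1.

-1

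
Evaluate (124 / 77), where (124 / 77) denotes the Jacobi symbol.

-1

(124 / 77)
  = (47 / 77)    [124 ≡ 47 mod 77]
  = (77 / 47)    [QR: 77 ≡ 1 mod 4, sign kept]
  = (30 / 47)    [77 ≡ 30 mod 47]
  = (15 / 47)    [47 ≡ 7 mod 8 ⇒ (2 / 47) = +1]
  = -(47 / 15)    [QR: both ≡ 3 mod 4, sign flips]
  = -(2 / 15)    [47 ≡ 2 mod 15]
  = -(1 / 15)    [15 ≡ 7 mod 8 ⇒ (2 / 15) = +1]
  = -1    [(1 / 15) = 1]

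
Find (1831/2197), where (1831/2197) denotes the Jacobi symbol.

-1

2197 ≡ 1 (mod 4), so quadratic reciprocity gives (1831/2197) = (2197/1831). Reduce: 2197 ≡ 366 (mod 1831). Now have (366/1831).
Factor out 2: 366 = 2·183. Since 1831 ≡ 7 (mod 8), (2/1831) = +1. Now have (183/1831).
Both 183 ≡ 3 and 1831 ≡ 3 (mod 4), so reciprocity gives (183/1831) = -(1831/183). Reduce: 1831 ≡ 1 (mod 183). Now have -(1/183).
(1/183) = 1. Collecting the sign factors: -1.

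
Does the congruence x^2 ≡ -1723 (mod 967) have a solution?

(-1723/967)
  = -(1723/967)    [967 ≡ 3 mod 4 ⇒ (-1/967) = -1]
  = -(756/967)    [1723 ≡ 756 mod 967]
  = -(189/967)    [967 ≡ 7 mod 8 ⇒ (2/967)^2 = +1]
  = -(967/189)    [QR: 189 ≡ 1 mod 4, sign kept]
  = -(22/189)    [967 ≡ 22 mod 189]
  = (11/189)    [189 ≡ 5 mod 8 ⇒ (2/189) = -1]
  = (189/11)    [QR: 189 ≡ 1 mod 4, sign kept]
  = (2/11)    [189 ≡ 2 mod 11]
  = -(1/11)    [11 ≡ 3 mod 8 ⇒ (2/11) = -1]
  = -1    [(1/11) = 1]
The Legendre symbol is -1, so x^2 ≡ -1723 (mod 967) has no solution.

no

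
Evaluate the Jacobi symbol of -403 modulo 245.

-1

Reduce the numerator: -403 ≡ 87 (mod 245), so (-403/245) = (87/245).
245 ≡ 1 (mod 4), so quadratic reciprocity gives (87/245) = (245/87). Reduce: 245 ≡ 71 (mod 87). Now have (71/87).
Both 71 ≡ 3 and 87 ≡ 3 (mod 4), so reciprocity gives (71/87) = -(87/71). Reduce: 87 ≡ 16 (mod 71). Now have -(16/71).
Factor out 2: 16 = 2^4. Since 71 ≡ 7 (mod 8), (2/71) = +1, and (2/71)^4 = +1. Now have -(1/71).
(1/71) = 1. Collecting the sign factors: -1.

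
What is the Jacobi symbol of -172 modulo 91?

-1

Reduce the numerator: -172 ≡ 10 (mod 91), so (-172/91) = (10/91).
Factor out 2: 10 = 2·5. Since 91 ≡ 3 (mod 8), (2/91) = -1. Now have -(5/91).
5 ≡ 1 (mod 4), so quadratic reciprocity gives (5/91) = (91/5). Reduce: 91 ≡ 1 (mod 5). Now have -(1/5).
(1/5) = 1. Collecting the sign factors: -1.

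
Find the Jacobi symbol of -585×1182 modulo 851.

By multiplicativity, (-585·1182/851) = (-585/851)·(1182/851).
First factor (-585/851):
(-585/851)
  = -(585/851)    [851 ≡ 3 mod 4 ⇒ (-1/851) = -1]
  = -(851/585)    [QR: 585 ≡ 1 mod 4, sign kept]
  = -(266/585)    [851 ≡ 266 mod 585]
  = -(133/585)    [585 ≡ 1 mod 8 ⇒ (2/585) = +1]
  = -(585/133)    [QR: 133 ≡ 1 mod 4, sign kept]
  = -(53/133)    [585 ≡ 53 mod 133]
  = -(133/53)    [QR: 53 ≡ 1 mod 4, sign kept]
  = -(27/53)    [133 ≡ 27 mod 53]
  = -(53/27)    [QR: 53 ≡ 1 mod 4, sign kept]
  = -(26/27)    [53 ≡ 26 mod 27]
  = (13/27)    [27 ≡ 3 mod 8 ⇒ (2/27) = -1]
  = (27/13)    [QR: 13 ≡ 1 mod 4, sign kept]
  = (1/13)    [27 ≡ 1 mod 13]
  = 1    [(1/13) = 1]
Second factor (1182/851):
(1182/851)
  = (331/851)    [1182 ≡ 331 mod 851]
  = -(851/331)    [QR: both ≡ 3 mod 4, sign flips]
  = -(189/331)    [851 ≡ 189 mod 331]
  = -(331/189)    [QR: 189 ≡ 1 mod 4, sign kept]
  = -(142/189)    [331 ≡ 142 mod 189]
  = (71/189)    [189 ≡ 5 mod 8 ⇒ (2/189) = -1]
  = (189/71)    [QR: 189 ≡ 1 mod 4, sign kept]
  = (47/71)    [189 ≡ 47 mod 71]
  = -(71/47)    [QR: both ≡ 3 mod 4, sign flips]
  = -(24/47)    [71 ≡ 24 mod 47]
  = -(3/47)    [47 ≡ 7 mod 8 ⇒ (2/47)^3 = +1]
  = (47/3)    [QR: both ≡ 3 mod 4, sign flips]
  = (2/3)    [47 ≡ 2 mod 3]
  = -(1/3)    [3 ≡ 3 mod 8 ⇒ (2/3) = -1]
  = -1    [(1/3) = 1]
Product: (1)·(-1) = -1.

-1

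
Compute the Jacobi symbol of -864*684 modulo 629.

By multiplicativity, (-864·684/629) = (-864/629)·(684/629).
First factor (-864/629):
(-864/629)
  = (394/629)    [-864 ≡ 394 mod 629]
  = -(197/629)    [629 ≡ 5 mod 8 ⇒ (2/629) = -1]
  = -(629/197)    [QR: 197 ≡ 1 mod 4, sign kept]
  = -(38/197)    [629 ≡ 38 mod 197]
  = (19/197)    [197 ≡ 5 mod 8 ⇒ (2/197) = -1]
  = (197/19)    [QR: 197 ≡ 1 mod 4, sign kept]
  = (7/19)    [197 ≡ 7 mod 19]
  = -(19/7)    [QR: both ≡ 3 mod 4, sign flips]
  = -(5/7)    [19 ≡ 5 mod 7]
  = -(7/5)    [QR: 5 ≡ 1 mod 4, sign kept]
  = -(2/5)    [7 ≡ 2 mod 5]
  = (1/5)    [5 ≡ 5 mod 8 ⇒ (2/5) = -1]
  = 1    [(1/5) = 1]
Second factor (684/629):
(684/629)
  = (55/629)    [684 ≡ 55 mod 629]
  = (629/55)    [QR: 629 ≡ 1 mod 4, sign kept]
  = (24/55)    [629 ≡ 24 mod 55]
  = (3/55)    [55 ≡ 7 mod 8 ⇒ (2/55)^3 = +1]
  = -(55/3)    [QR: both ≡ 3 mod 4, sign flips]
  = -(1/3)    [55 ≡ 1 mod 3]
  = -1    [(1/3) = 1]
Product: (1)·(-1) = -1.

-1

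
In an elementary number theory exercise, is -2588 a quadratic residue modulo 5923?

(-2588/5923)
  = (3335/5923)    [-2588 ≡ 3335 mod 5923]
  = -(5923/3335)    [QR: both ≡ 3 mod 4, sign flips]
  = -(2588/3335)    [5923 ≡ 2588 mod 3335]
  = -(647/3335)    [3335 ≡ 7 mod 8 ⇒ (2/3335)^2 = +1]
  = (3335/647)    [QR: both ≡ 3 mod 4, sign flips]
  = (100/647)    [3335 ≡ 100 mod 647]
  = (25/647)    [647 ≡ 7 mod 8 ⇒ (2/647)^2 = +1]
  = (647/25)    [QR: 25 ≡ 1 mod 4, sign kept]
  = (22/25)    [647 ≡ 22 mod 25]
  = (11/25)    [25 ≡ 1 mod 8 ⇒ (2/25) = +1]
  = (25/11)    [QR: 25 ≡ 1 mod 4, sign kept]
  = (3/11)    [25 ≡ 3 mod 11]
  = -(11/3)    [QR: both ≡ 3 mod 4, sign flips]
  = -(2/3)    [11 ≡ 2 mod 3]
  = (1/3)    [3 ≡ 3 mod 8 ⇒ (2/3) = -1]
  = 1    [(1/3) = 1]
(-2588/5923) = 1, and 5923 is prime, so -2588 is a quadratic residue mod 5923.

yes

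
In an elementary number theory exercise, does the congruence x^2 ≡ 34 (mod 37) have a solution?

yes

(34/37)
  = -(17/37)    [37 ≡ 5 mod 8 ⇒ (2/37) = -1]
  = -(37/17)    [QR: 17 ≡ 1 mod 4, sign kept]
  = -(3/17)    [37 ≡ 3 mod 17]
  = -(17/3)    [QR: 17 ≡ 1 mod 4, sign kept]
  = -(2/3)    [17 ≡ 2 mod 3]
  = (1/3)    [3 ≡ 3 mod 8 ⇒ (2/3) = -1]
  = 1    [(1/3) = 1]
The Legendre symbol is 1, so x^2 ≡ 34 (mod 37) has solution.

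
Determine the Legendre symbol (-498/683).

1

Reduce the numerator: -498 ≡ 185 (mod 683), so (-498/683) = (185/683).
185 ≡ 1 (mod 4), so quadratic reciprocity gives (185/683) = (683/185). Reduce: 683 ≡ 128 (mod 185). Now have (128/185).
Factor out 2: 128 = 2^7. Since 185 ≡ 1 (mod 8), (2/185) = +1, and (2/185)^7 = +1. Now have (1/185).
(1/185) = 1. Collecting the sign factors: 1.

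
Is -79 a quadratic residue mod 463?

no

(-79|463)
  = (384|463)    [-79 ≡ 384 mod 463]
  = (3|463)    [463 ≡ 7 mod 8 ⇒ (2|463)^7 = +1]
  = -(463|3)    [QR: both ≡ 3 mod 4, sign flips]
  = -(1|3)    [463 ≡ 1 mod 3]
  = -1    [(1|3) = 1]
(-79|463) = -1, and 463 is prime, so -79 is not a quadratic residue mod 463.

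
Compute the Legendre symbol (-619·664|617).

1

By multiplicativity, (-619·664|617) = (-619|617)·(664|617).
First factor (-619|617):
Reduce the numerator: -619 ≡ 615 (mod 617), so (-619|617) = (615|617).
617 ≡ 1 (mod 4), so quadratic reciprocity gives (615|617) = (617|615). Reduce: 617 ≡ 2 (mod 615). Now have (2|615).
Factor out 2: 2 = 2. Since 615 ≡ 7 (mod 8), (2|615) = +1. Now have (1|615).
(1|615) = 1. Collecting the sign factors: 1.
Second factor (664|617):
Reduce the numerator: 664 ≡ 47 (mod 617), so (664|617) = (47|617).
617 ≡ 1 (mod 4), so quadratic reciprocity gives (47|617) = (617|47). Reduce: 617 ≡ 6 (mod 47). Now have (6|47).
Factor out 2: 6 = 2·3. Since 47 ≡ 7 (mod 8), (2|47) = +1. Now have (3|47).
Both 3 ≡ 3 and 47 ≡ 3 (mod 4), so reciprocity gives (3|47) = -(47|3). Reduce: 47 ≡ 2 (mod 3). Now have -(2|3).
Factor out 2: 2 = 2. Since 3 ≡ 3 (mod 8), (2|3) = -1. Now have (1|3).
(1|3) = 1. Collecting the sign factors: 1.
Product: (1)·(1) = 1.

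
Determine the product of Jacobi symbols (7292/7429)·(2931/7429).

-1

By multiplicativity, (7292·2931/7429) = (7292/7429)·(2931/7429).
First factor (7292/7429):
(7292/7429)
  = (1823/7429)    [7429 ≡ 5 mod 8 ⇒ (2/7429)^2 = +1]
  = (7429/1823)    [QR: 7429 ≡ 1 mod 4, sign kept]
  = (137/1823)    [7429 ≡ 137 mod 1823]
  = (1823/137)    [QR: 137 ≡ 1 mod 4, sign kept]
  = (42/137)    [1823 ≡ 42 mod 137]
  = (21/137)    [137 ≡ 1 mod 8 ⇒ (2/137) = +1]
  = (137/21)    [QR: 21 ≡ 1 mod 4, sign kept]
  = (11/21)    [137 ≡ 11 mod 21]
  = (21/11)    [QR: 21 ≡ 1 mod 4, sign kept]
  = (10/11)    [21 ≡ 10 mod 11]
  = -(5/11)    [11 ≡ 3 mod 8 ⇒ (2/11) = -1]
  = -(11/5)    [QR: 5 ≡ 1 mod 4, sign kept]
  = -(1/5)    [11 ≡ 1 mod 5]
  = -1    [(1/5) = 1]
Second factor (2931/7429):
(2931/7429)
  = (7429/2931)    [QR: 7429 ≡ 1 mod 4, sign kept]
  = (1567/2931)    [7429 ≡ 1567 mod 2931]
  = -(2931/1567)    [QR: both ≡ 3 mod 4, sign flips]
  = -(1364/1567)    [2931 ≡ 1364 mod 1567]
  = -(341/1567)    [1567 ≡ 7 mod 8 ⇒ (2/1567)^2 = +1]
  = -(1567/341)    [QR: 341 ≡ 1 mod 4, sign kept]
  = -(203/341)    [1567 ≡ 203 mod 341]
  = -(341/203)    [QR: 341 ≡ 1 mod 4, sign kept]
  = -(138/203)    [341 ≡ 138 mod 203]
  = (69/203)    [203 ≡ 3 mod 8 ⇒ (2/203) = -1]
  = (203/69)    [QR: 69 ≡ 1 mod 4, sign kept]
  = (65/69)    [203 ≡ 65 mod 69]
  = (69/65)    [QR: 65 ≡ 1 mod 4, sign kept]
  = (4/65)    [69 ≡ 4 mod 65]
  = (1/65)    [65 ≡ 1 mod 8 ⇒ (2/65)^2 = +1]
  = 1    [(1/65) = 1]
Product: (-1)·(1) = -1.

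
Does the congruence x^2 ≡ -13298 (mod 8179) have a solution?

(-13298/8179)
  = (3060/8179)    [-13298 ≡ 3060 mod 8179]
  = (765/8179)    [8179 ≡ 3 mod 8 ⇒ (2/8179)^2 = +1]
  = (8179/765)    [QR: 765 ≡ 1 mod 4, sign kept]
  = (529/765)    [8179 ≡ 529 mod 765]
  = (765/529)    [QR: 529 ≡ 1 mod 4, sign kept]
  = (236/529)    [765 ≡ 236 mod 529]
  = (59/529)    [529 ≡ 1 mod 8 ⇒ (2/529)^2 = +1]
  = (529/59)    [QR: 529 ≡ 1 mod 4, sign kept]
  = (57/59)    [529 ≡ 57 mod 59]
  = (59/57)    [QR: 57 ≡ 1 mod 4, sign kept]
  = (2/57)    [59 ≡ 2 mod 57]
  = (1/57)    [57 ≡ 1 mod 8 ⇒ (2/57) = +1]
  = 1    [(1/57) = 1]
(-13298/8179) = 1, and 8179 is prime, so -13298 is a quadratic residue mod 8179.

yes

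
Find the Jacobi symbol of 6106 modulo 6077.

Reduce the numerator: 6106 ≡ 29 (mod 6077), so (6106 / 6077) = (29 / 6077).
29 ≡ 1 (mod 4), so quadratic reciprocity gives (29 / 6077) = (6077 / 29). Reduce: 6077 ≡ 16 (mod 29). Now have (16 / 29).
Factor out 2: 16 = 2^4. Since 29 ≡ 5 (mod 8), (2 / 29) = -1, and (2 / 29)^4 = +1. Now have (1 / 29).
(1 / 29) = 1. Collecting the sign factors: 1.

1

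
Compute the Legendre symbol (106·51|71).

By multiplicativity, (106·51|71) = (106|71)·(51|71).
First factor (106|71):
Reduce the numerator: 106 ≡ 35 (mod 71), so (106|71) = (35|71).
Both 35 ≡ 3 and 71 ≡ 3 (mod 4), so reciprocity gives (35|71) = -(71|35). Reduce: 71 ≡ 1 (mod 35). Now have -(1|35).
(1|35) = 1. Collecting the sign factors: -1.
Second factor (51|71):
Both 51 ≡ 3 and 71 ≡ 3 (mod 4), so reciprocity gives (51|71) = -(71|51). Reduce: 71 ≡ 20 (mod 51). Now have -(20|51).
Factor out 2: 20 = 2^2·5. Since 51 ≡ 3 (mod 8), (2|51) = -1, and (2|51)^2 = +1. Now have -(5|51).
5 ≡ 1 (mod 4), so quadratic reciprocity gives (5|51) = (51|5). Reduce: 51 ≡ 1 (mod 5). Now have -(1|5).
(1|5) = 1. Collecting the sign factors: -1.
Product: (-1)·(-1) = 1.

1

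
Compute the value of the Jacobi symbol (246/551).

(246/551)
  = (123/551)    [551 ≡ 7 mod 8 ⇒ (2/551) = +1]
  = -(551/123)    [QR: both ≡ 3 mod 4, sign flips]
  = -(59/123)    [551 ≡ 59 mod 123]
  = (123/59)    [QR: both ≡ 3 mod 4, sign flips]
  = (5/59)    [123 ≡ 5 mod 59]
  = (59/5)    [QR: 5 ≡ 1 mod 4, sign kept]
  = (4/5)    [59 ≡ 4 mod 5]
  = (1/5)    [5 ≡ 5 mod 8 ⇒ (2/5)^2 = +1]
  = 1    [(1/5) = 1]

1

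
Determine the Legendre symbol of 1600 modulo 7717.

Factor out 2: 1600 = 2^6·25. Since 7717 ≡ 5 (mod 8), (2|7717) = -1, and (2|7717)^6 = +1. Now have (25|7717).
25 ≡ 1 (mod 4), so quadratic reciprocity gives (25|7717) = (7717|25). Reduce: 7717 ≡ 17 (mod 25). Now have (17|25).
17 ≡ 1 (mod 4), so quadratic reciprocity gives (17|25) = (25|17). Reduce: 25 ≡ 8 (mod 17). Now have (8|17).
Factor out 2: 8 = 2^3. Since 17 ≡ 1 (mod 8), (2|17) = +1, and (2|17)^3 = +1. Now have (1|17).
(1|17) = 1. Collecting the sign factors: 1.

1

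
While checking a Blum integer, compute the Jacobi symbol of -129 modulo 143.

1

Reduce the numerator: -129 ≡ 14 (mod 143), so (-129/143) = (14/143).
Factor out 2: 14 = 2·7. Since 143 ≡ 7 (mod 8), (2/143) = +1. Now have (7/143).
Both 7 ≡ 3 and 143 ≡ 3 (mod 4), so reciprocity gives (7/143) = -(143/7). Reduce: 143 ≡ 3 (mod 7). Now have -(3/7).
Both 3 ≡ 3 and 7 ≡ 3 (mod 4), so reciprocity gives (3/7) = -(7/3). Reduce: 7 ≡ 1 (mod 3). Now have (1/3).
(1/3) = 1. Collecting the sign factors: 1.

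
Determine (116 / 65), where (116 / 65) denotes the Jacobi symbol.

1

Reduce the numerator: 116 ≡ 51 (mod 65), so (116 / 65) = (51 / 65).
65 ≡ 1 (mod 4), so quadratic reciprocity gives (51 / 65) = (65 / 51). Reduce: 65 ≡ 14 (mod 51). Now have (14 / 51).
Factor out 2: 14 = 2·7. Since 51 ≡ 3 (mod 8), (2 / 51) = -1. Now have -(7 / 51).
Both 7 ≡ 3 and 51 ≡ 3 (mod 4), so reciprocity gives (7 / 51) = -(51 / 7). Reduce: 51 ≡ 2 (mod 7). Now have (2 / 7).
Factor out 2: 2 = 2. Since 7 ≡ 7 (mod 8), (2 / 7) = +1. Now have (1 / 7).
(1 / 7) = 1. Collecting the sign factors: 1.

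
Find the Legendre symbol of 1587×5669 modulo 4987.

By multiplicativity, (1587·5669|4987) = (1587|4987)·(5669|4987).
First factor (1587|4987):
Both 1587 ≡ 3 and 4987 ≡ 3 (mod 4), so reciprocity gives (1587|4987) = -(4987|1587). Reduce: 4987 ≡ 226 (mod 1587). Now have -(226|1587).
Factor out 2: 226 = 2·113. Since 1587 ≡ 3 (mod 8), (2|1587) = -1. Now have (113|1587).
113 ≡ 1 (mod 4), so quadratic reciprocity gives (113|1587) = (1587|113). Reduce: 1587 ≡ 5 (mod 113). Now have (5|113).
5 ≡ 1 (mod 4), so quadratic reciprocity gives (5|113) = (113|5). Reduce: 113 ≡ 3 (mod 5). Now have (3|5).
5 ≡ 1 (mod 4), so quadratic reciprocity gives (3|5) = (5|3). Reduce: 5 ≡ 2 (mod 3). Now have (2|3).
Factor out 2: 2 = 2. Since 3 ≡ 3 (mod 8), (2|3) = -1. Now have -(1|3).
(1|3) = 1. Collecting the sign factors: -1.
Second factor (5669|4987):
Reduce the numerator: 5669 ≡ 682 (mod 4987), so (5669|4987) = (682|4987).
Factor out 2: 682 = 2·341. Since 4987 ≡ 3 (mod 8), (2|4987) = -1. Now have -(341|4987).
341 ≡ 1 (mod 4), so quadratic reciprocity gives (341|4987) = (4987|341). Reduce: 4987 ≡ 213 (mod 341). Now have -(213|341).
213 ≡ 1 (mod 4), so quadratic reciprocity gives (213|341) = (341|213). Reduce: 341 ≡ 128 (mod 213). Now have -(128|213).
Factor out 2: 128 = 2^7. Since 213 ≡ 5 (mod 8), (2|213) = -1, and (2|213)^7 = -1. Now have (1|213).
(1|213) = 1. Collecting the sign factors: 1.
Product: (-1)·(1) = -1.

-1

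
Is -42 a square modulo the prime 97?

Reduce the numerator: -42 ≡ 55 (mod 97), so (-42/97) = (55/97).
97 ≡ 1 (mod 4), so quadratic reciprocity gives (55/97) = (97/55). Reduce: 97 ≡ 42 (mod 55). Now have (42/55).
Factor out 2: 42 = 2·21. Since 55 ≡ 7 (mod 8), (2/55) = +1. Now have (21/55).
21 ≡ 1 (mod 4), so quadratic reciprocity gives (21/55) = (55/21). Reduce: 55 ≡ 13 (mod 21). Now have (13/21).
13 ≡ 1 (mod 4), so quadratic reciprocity gives (13/21) = (21/13). Reduce: 21 ≡ 8 (mod 13). Now have (8/13).
Factor out 2: 8 = 2^3. Since 13 ≡ 5 (mod 8), (2/13) = -1, and (2/13)^3 = -1. Now have -(1/13).
(1/13) = 1. Collecting the sign factors: -1.
The Legendre symbol is -1, so x^2 ≡ -42 (mod 97) has no solution.

no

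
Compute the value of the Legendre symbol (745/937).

1

745 ≡ 1 (mod 4), so quadratic reciprocity gives (745/937) = (937/745). Reduce: 937 ≡ 192 (mod 745). Now have (192/745).
Factor out 2: 192 = 2^6·3. Since 745 ≡ 1 (mod 8), (2/745) = +1, and (2/745)^6 = +1. Now have (3/745).
745 ≡ 1 (mod 4), so quadratic reciprocity gives (3/745) = (745/3). Reduce: 745 ≡ 1 (mod 3). Now have (1/3).
(1/3) = 1. Collecting the sign factors: 1.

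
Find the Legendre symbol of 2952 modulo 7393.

(2952/7393)
  = (369/7393)    [7393 ≡ 1 mod 8 ⇒ (2/7393)^3 = +1]
  = (7393/369)    [QR: 369 ≡ 1 mod 4, sign kept]
  = (13/369)    [7393 ≡ 13 mod 369]
  = (369/13)    [QR: 13 ≡ 1 mod 4, sign kept]
  = (5/13)    [369 ≡ 5 mod 13]
  = (13/5)    [QR: 5 ≡ 1 mod 4, sign kept]
  = (3/5)    [13 ≡ 3 mod 5]
  = (5/3)    [QR: 5 ≡ 1 mod 4, sign kept]
  = (2/3)    [5 ≡ 2 mod 3]
  = -(1/3)    [3 ≡ 3 mod 8 ⇒ (2/3) = -1]
  = -1    [(1/3) = 1]

-1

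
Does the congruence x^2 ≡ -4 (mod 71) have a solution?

Reduce the numerator: -4 ≡ 67 (mod 71), so (-4|71) = (67|71).
Both 67 ≡ 3 and 71 ≡ 3 (mod 4), so reciprocity gives (67|71) = -(71|67). Reduce: 71 ≡ 4 (mod 67). Now have -(4|67).
Factor out 2: 4 = 2^2. Since 67 ≡ 3 (mod 8), (2|67) = -1, and (2|67)^2 = +1. Now have -(1|67).
(1|67) = 1. Collecting the sign factors: -1.
The Legendre symbol is -1, so x^2 ≡ -4 (mod 71) has no solution.

no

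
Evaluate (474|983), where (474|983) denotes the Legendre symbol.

1

Factor out 2: 474 = 2·237. Since 983 ≡ 7 (mod 8), (2|983) = +1. Now have (237|983).
237 ≡ 1 (mod 4), so quadratic reciprocity gives (237|983) = (983|237). Reduce: 983 ≡ 35 (mod 237). Now have (35|237).
237 ≡ 1 (mod 4), so quadratic reciprocity gives (35|237) = (237|35). Reduce: 237 ≡ 27 (mod 35). Now have (27|35).
Both 27 ≡ 3 and 35 ≡ 3 (mod 4), so reciprocity gives (27|35) = -(35|27). Reduce: 35 ≡ 8 (mod 27). Now have -(8|27).
Factor out 2: 8 = 2^3. Since 27 ≡ 3 (mod 8), (2|27) = -1, and (2|27)^3 = -1. Now have (1|27).
(1|27) = 1. Collecting the sign factors: 1.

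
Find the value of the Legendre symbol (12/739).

(12/739)
  = (3/739)    [739 ≡ 3 mod 8 ⇒ (2/739)^2 = +1]
  = -(739/3)    [QR: both ≡ 3 mod 4, sign flips]
  = -(1/3)    [739 ≡ 1 mod 3]
  = -1    [(1/3) = 1]

-1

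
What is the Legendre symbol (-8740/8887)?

-1

Pull out -1: (-8740/8887) = (-1/8887)·(8740/8887). Since 8887 ≡ 3 (mod 4), (-1/8887) = -1. Now have -(8740/8887).
Factor out 2: 8740 = 2^2·2185. Since 8887 ≡ 7 (mod 8), (2/8887) = +1, and (2/8887)^2 = +1. Now have -(2185/8887).
2185 ≡ 1 (mod 4), so quadratic reciprocity gives (2185/8887) = (8887/2185). Reduce: 8887 ≡ 147 (mod 2185). Now have -(147/2185).
2185 ≡ 1 (mod 4), so quadratic reciprocity gives (147/2185) = (2185/147). Reduce: 2185 ≡ 127 (mod 147). Now have -(127/147).
Both 127 ≡ 3 and 147 ≡ 3 (mod 4), so reciprocity gives (127/147) = -(147/127). Reduce: 147 ≡ 20 (mod 127). Now have (20/127).
Factor out 2: 20 = 2^2·5. Since 127 ≡ 7 (mod 8), (2/127) = +1, and (2/127)^2 = +1. Now have (5/127).
5 ≡ 1 (mod 4), so quadratic reciprocity gives (5/127) = (127/5). Reduce: 127 ≡ 2 (mod 5). Now have (2/5).
Factor out 2: 2 = 2. Since 5 ≡ 5 (mod 8), (2/5) = -1. Now have -(1/5).
(1/5) = 1. Collecting the sign factors: -1.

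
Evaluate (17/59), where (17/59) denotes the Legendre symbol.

1

17 ≡ 1 (mod 4), so quadratic reciprocity gives (17/59) = (59/17). Reduce: 59 ≡ 8 (mod 17). Now have (8/17).
Factor out 2: 8 = 2^3. Since 17 ≡ 1 (mod 8), (2/17) = +1, and (2/17)^3 = +1. Now have (1/17).
(1/17) = 1. Collecting the sign factors: 1.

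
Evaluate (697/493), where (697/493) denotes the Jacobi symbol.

Reduce the numerator: 697 ≡ 204 (mod 493), so (697/493) = (204/493).
Factor out 2: 204 = 2^2·51. Since 493 ≡ 5 (mod 8), (2/493) = -1, and (2/493)^2 = +1. Now have (51/493).
493 ≡ 1 (mod 4), so quadratic reciprocity gives (51/493) = (493/51). Reduce: 493 ≡ 34 (mod 51). Now have (34/51).
Factor out 2: 34 = 2·17. Since 51 ≡ 3 (mod 8), (2/51) = -1. Now have -(17/51).
17 ≡ 1 (mod 4), so quadratic reciprocity gives (17/51) = (51/17). Reduce: 51 ≡ 0 (mod 17). Now have -(0/17).
The numerator is now 0 with denominator 17 > 1: the symbol is 0.

0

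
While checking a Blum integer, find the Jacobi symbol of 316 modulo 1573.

1

(316 / 1573)
  = (79 / 1573)    [1573 ≡ 5 mod 8 ⇒ (2 / 1573)^2 = +1]
  = (1573 / 79)    [QR: 1573 ≡ 1 mod 4, sign kept]
  = (72 / 79)    [1573 ≡ 72 mod 79]
  = (9 / 79)    [79 ≡ 7 mod 8 ⇒ (2 / 79)^3 = +1]
  = (79 / 9)    [QR: 9 ≡ 1 mod 4, sign kept]
  = (7 / 9)    [79 ≡ 7 mod 9]
  = (9 / 7)    [QR: 9 ≡ 1 mod 4, sign kept]
  = (2 / 7)    [9 ≡ 2 mod 7]
  = (1 / 7)    [7 ≡ 7 mod 8 ⇒ (2 / 7) = +1]
  = 1    [(1 / 7) = 1]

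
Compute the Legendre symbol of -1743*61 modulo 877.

By multiplicativity, (-1743·61/877) = (-1743/877)·(61/877).
First factor (-1743/877):
Pull out -1: (-1743/877) = (-1/877)·(1743/877). Since 877 ≡ 1 (mod 4), (-1/877) = +1. Now have (1743/877).
Reduce the numerator: 1743 ≡ 866 (mod 877), so (1743/877) = (866/877).
Factor out 2: 866 = 2·433. Since 877 ≡ 5 (mod 8), (2/877) = -1. Now have -(433/877).
433 ≡ 1 (mod 4), so quadratic reciprocity gives (433/877) = (877/433). Reduce: 877 ≡ 11 (mod 433). Now have -(11/433).
433 ≡ 1 (mod 4), so quadratic reciprocity gives (11/433) = (433/11). Reduce: 433 ≡ 4 (mod 11). Now have -(4/11).
Factor out 2: 4 = 2^2. Since 11 ≡ 3 (mod 8), (2/11) = -1, and (2/11)^2 = +1. Now have -(1/11).
(1/11) = 1. Collecting the sign factors: -1.
Second factor (61/877):
61 ≡ 1 (mod 4), so quadratic reciprocity gives (61/877) = (877/61). Reduce: 877 ≡ 23 (mod 61). Now have (23/61).
61 ≡ 1 (mod 4), so quadratic reciprocity gives (23/61) = (61/23). Reduce: 61 ≡ 15 (mod 23). Now have (15/23).
Both 15 ≡ 3 and 23 ≡ 3 (mod 4), so reciprocity gives (15/23) = -(23/15). Reduce: 23 ≡ 8 (mod 15). Now have -(8/15).
Factor out 2: 8 = 2^3. Since 15 ≡ 7 (mod 8), (2/15) = +1, and (2/15)^3 = +1. Now have -(1/15).
(1/15) = 1. Collecting the sign factors: -1.
Product: (-1)·(-1) = 1.

1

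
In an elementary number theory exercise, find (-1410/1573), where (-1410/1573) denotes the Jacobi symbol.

(-1410/1573)
  = (1410/1573)    [1573 ≡ 1 mod 4 ⇒ (-1/1573) = +1]
  = -(705/1573)    [1573 ≡ 5 mod 8 ⇒ (2/1573) = -1]
  = -(1573/705)    [QR: 705 ≡ 1 mod 4, sign kept]
  = -(163/705)    [1573 ≡ 163 mod 705]
  = -(705/163)    [QR: 705 ≡ 1 mod 4, sign kept]
  = -(53/163)    [705 ≡ 53 mod 163]
  = -(163/53)    [QR: 53 ≡ 1 mod 4, sign kept]
  = -(4/53)    [163 ≡ 4 mod 53]
  = -(1/53)    [53 ≡ 5 mod 8 ⇒ (2/53)^2 = +1]
  = -1    [(1/53) = 1]

-1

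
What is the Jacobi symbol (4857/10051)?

4857 ≡ 1 (mod 4), so quadratic reciprocity gives (4857/10051) = (10051/4857). Reduce: 10051 ≡ 337 (mod 4857). Now have (337/4857).
337 ≡ 1 (mod 4), so quadratic reciprocity gives (337/4857) = (4857/337). Reduce: 4857 ≡ 139 (mod 337). Now have (139/337).
337 ≡ 1 (mod 4), so quadratic reciprocity gives (139/337) = (337/139). Reduce: 337 ≡ 59 (mod 139). Now have (59/139).
Both 59 ≡ 3 and 139 ≡ 3 (mod 4), so reciprocity gives (59/139) = -(139/59). Reduce: 139 ≡ 21 (mod 59). Now have -(21/59).
21 ≡ 1 (mod 4), so quadratic reciprocity gives (21/59) = (59/21). Reduce: 59 ≡ 17 (mod 21). Now have -(17/21).
17 ≡ 1 (mod 4), so quadratic reciprocity gives (17/21) = (21/17). Reduce: 21 ≡ 4 (mod 17). Now have -(4/17).
Factor out 2: 4 = 2^2. Since 17 ≡ 1 (mod 8), (2/17) = +1, and (2/17)^2 = +1. Now have -(1/17).
(1/17) = 1. Collecting the sign factors: -1.

-1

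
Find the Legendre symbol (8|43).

Factor out 2: 8 = 2^3. Since 43 ≡ 3 (mod 8), (2|43) = -1, and (2|43)^3 = -1. Now have -(1|43).
(1|43) = 1. Collecting the sign factors: -1.

-1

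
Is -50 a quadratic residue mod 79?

Reduce the numerator: -50 ≡ 29 (mod 79), so (-50/79) = (29/79).
29 ≡ 1 (mod 4), so quadratic reciprocity gives (29/79) = (79/29). Reduce: 79 ≡ 21 (mod 29). Now have (21/29).
21 ≡ 1 (mod 4), so quadratic reciprocity gives (21/29) = (29/21). Reduce: 29 ≡ 8 (mod 21). Now have (8/21).
Factor out 2: 8 = 2^3. Since 21 ≡ 5 (mod 8), (2/21) = -1, and (2/21)^3 = -1. Now have -(1/21).
(1/21) = 1. Collecting the sign factors: -1.
The Legendre symbol is -1, so x^2 ≡ -50 (mod 79) has no solution.

no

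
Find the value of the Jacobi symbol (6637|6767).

-1

6637 ≡ 1 (mod 4), so quadratic reciprocity gives (6637|6767) = (6767|6637). Reduce: 6767 ≡ 130 (mod 6637). Now have (130|6637).
Factor out 2: 130 = 2·65. Since 6637 ≡ 5 (mod 8), (2|6637) = -1. Now have -(65|6637).
65 ≡ 1 (mod 4), so quadratic reciprocity gives (65|6637) = (6637|65). Reduce: 6637 ≡ 7 (mod 65). Now have -(7|65).
65 ≡ 1 (mod 4), so quadratic reciprocity gives (7|65) = (65|7). Reduce: 65 ≡ 2 (mod 7). Now have -(2|7).
Factor out 2: 2 = 2. Since 7 ≡ 7 (mod 8), (2|7) = +1. Now have -(1|7).
(1|7) = 1. Collecting the sign factors: -1.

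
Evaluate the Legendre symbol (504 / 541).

Factor out 2: 504 = 2^3·63. Since 541 ≡ 5 (mod 8), (2 / 541) = -1, and (2 / 541)^3 = -1. Now have -(63 / 541).
541 ≡ 1 (mod 4), so quadratic reciprocity gives (63 / 541) = (541 / 63). Reduce: 541 ≡ 37 (mod 63). Now have -(37 / 63).
37 ≡ 1 (mod 4), so quadratic reciprocity gives (37 / 63) = (63 / 37). Reduce: 63 ≡ 26 (mod 37). Now have -(26 / 37).
Factor out 2: 26 = 2·13. Since 37 ≡ 5 (mod 8), (2 / 37) = -1. Now have (13 / 37).
13 ≡ 1 (mod 4), so quadratic reciprocity gives (13 / 37) = (37 / 13). Reduce: 37 ≡ 11 (mod 13). Now have (11 / 13).
13 ≡ 1 (mod 4), so quadratic reciprocity gives (11 / 13) = (13 / 11). Reduce: 13 ≡ 2 (mod 11). Now have (2 / 11).
Factor out 2: 2 = 2. Since 11 ≡ 3 (mod 8), (2 / 11) = -1. Now have -(1 / 11).
(1 / 11) = 1. Collecting the sign factors: -1.

-1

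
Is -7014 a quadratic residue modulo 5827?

(-7014/5827)
  = -(7014/5827)    [5827 ≡ 3 mod 4 ⇒ (-1/5827) = -1]
  = -(1187/5827)    [7014 ≡ 1187 mod 5827]
  = (5827/1187)    [QR: both ≡ 3 mod 4, sign flips]
  = (1079/1187)    [5827 ≡ 1079 mod 1187]
  = -(1187/1079)    [QR: both ≡ 3 mod 4, sign flips]
  = -(108/1079)    [1187 ≡ 108 mod 1079]
  = -(27/1079)    [1079 ≡ 7 mod 8 ⇒ (2/1079)^2 = +1]
  = (1079/27)    [QR: both ≡ 3 mod 4, sign flips]
  = (26/27)    [1079 ≡ 26 mod 27]
  = -(13/27)    [27 ≡ 3 mod 8 ⇒ (2/27) = -1]
  = -(27/13)    [QR: 13 ≡ 1 mod 4, sign kept]
  = -(1/13)    [27 ≡ 1 mod 13]
  = -1    [(1/13) = 1]
The Legendre symbol is -1, so x^2 ≡ -7014 (mod 5827) has no solution.

no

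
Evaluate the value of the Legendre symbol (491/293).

1

Reduce the numerator: 491 ≡ 198 (mod 293), so (491/293) = (198/293).
Factor out 2: 198 = 2·99. Since 293 ≡ 5 (mod 8), (2/293) = -1. Now have -(99/293).
293 ≡ 1 (mod 4), so quadratic reciprocity gives (99/293) = (293/99). Reduce: 293 ≡ 95 (mod 99). Now have -(95/99).
Both 95 ≡ 3 and 99 ≡ 3 (mod 4), so reciprocity gives (95/99) = -(99/95). Reduce: 99 ≡ 4 (mod 95). Now have (4/95).
Factor out 2: 4 = 2^2. Since 95 ≡ 7 (mod 8), (2/95) = +1, and (2/95)^2 = +1. Now have (1/95).
(1/95) = 1. Collecting the sign factors: 1.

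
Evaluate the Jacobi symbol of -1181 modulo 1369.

1

Reduce the numerator: -1181 ≡ 188 (mod 1369), so (-1181|1369) = (188|1369).
Factor out 2: 188 = 2^2·47. Since 1369 ≡ 1 (mod 8), (2|1369) = +1, and (2|1369)^2 = +1. Now have (47|1369).
1369 ≡ 1 (mod 4), so quadratic reciprocity gives (47|1369) = (1369|47). Reduce: 1369 ≡ 6 (mod 47). Now have (6|47).
Factor out 2: 6 = 2·3. Since 47 ≡ 7 (mod 8), (2|47) = +1. Now have (3|47).
Both 3 ≡ 3 and 47 ≡ 3 (mod 4), so reciprocity gives (3|47) = -(47|3). Reduce: 47 ≡ 2 (mod 3). Now have -(2|3).
Factor out 2: 2 = 2. Since 3 ≡ 3 (mod 8), (2|3) = -1. Now have (1|3).
(1|3) = 1. Collecting the sign factors: 1.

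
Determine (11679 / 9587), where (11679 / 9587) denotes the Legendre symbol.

-1

(11679 / 9587)
  = (2092 / 9587)    [11679 ≡ 2092 mod 9587]
  = (523 / 9587)    [9587 ≡ 3 mod 8 ⇒ (2 / 9587)^2 = +1]
  = -(9587 / 523)    [QR: both ≡ 3 mod 4, sign flips]
  = -(173 / 523)    [9587 ≡ 173 mod 523]
  = -(523 / 173)    [QR: 173 ≡ 1 mod 4, sign kept]
  = -(4 / 173)    [523 ≡ 4 mod 173]
  = -(1 / 173)    [173 ≡ 5 mod 8 ⇒ (2 / 173)^2 = +1]
  = -1    [(1 / 173) = 1]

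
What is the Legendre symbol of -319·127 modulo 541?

-1

By multiplicativity, (-319·127/541) = (-319/541)·(127/541).
First factor (-319/541):
(-319/541)
  = (222/541)    [-319 ≡ 222 mod 541]
  = -(111/541)    [541 ≡ 5 mod 8 ⇒ (2/541) = -1]
  = -(541/111)    [QR: 541 ≡ 1 mod 4, sign kept]
  = -(97/111)    [541 ≡ 97 mod 111]
  = -(111/97)    [QR: 97 ≡ 1 mod 4, sign kept]
  = -(14/97)    [111 ≡ 14 mod 97]
  = -(7/97)    [97 ≡ 1 mod 8 ⇒ (2/97) = +1]
  = -(97/7)    [QR: 97 ≡ 1 mod 4, sign kept]
  = -(6/7)    [97 ≡ 6 mod 7]
  = -(3/7)    [7 ≡ 7 mod 8 ⇒ (2/7) = +1]
  = (7/3)    [QR: both ≡ 3 mod 4, sign flips]
  = (1/3)    [7 ≡ 1 mod 3]
  = 1    [(1/3) = 1]
Second factor (127/541):
(127/541)
  = (541/127)    [QR: 541 ≡ 1 mod 4, sign kept]
  = (33/127)    [541 ≡ 33 mod 127]
  = (127/33)    [QR: 33 ≡ 1 mod 4, sign kept]
  = (28/33)    [127 ≡ 28 mod 33]
  = (7/33)    [33 ≡ 1 mod 8 ⇒ (2/33)^2 = +1]
  = (33/7)    [QR: 33 ≡ 1 mod 4, sign kept]
  = (5/7)    [33 ≡ 5 mod 7]
  = (7/5)    [QR: 5 ≡ 1 mod 4, sign kept]
  = (2/5)    [7 ≡ 2 mod 5]
  = -(1/5)    [5 ≡ 5 mod 8 ⇒ (2/5) = -1]
  = -1    [(1/5) = 1]
Product: (1)·(-1) = -1.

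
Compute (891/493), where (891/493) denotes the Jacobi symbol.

(891/493)
  = (398/493)    [891 ≡ 398 mod 493]
  = -(199/493)    [493 ≡ 5 mod 8 ⇒ (2/493) = -1]
  = -(493/199)    [QR: 493 ≡ 1 mod 4, sign kept]
  = -(95/199)    [493 ≡ 95 mod 199]
  = (199/95)    [QR: both ≡ 3 mod 4, sign flips]
  = (9/95)    [199 ≡ 9 mod 95]
  = (95/9)    [QR: 9 ≡ 1 mod 4, sign kept]
  = (5/9)    [95 ≡ 5 mod 9]
  = (9/5)    [QR: 5 ≡ 1 mod 4, sign kept]
  = (4/5)    [9 ≡ 4 mod 5]
  = (1/5)    [5 ≡ 5 mod 8 ⇒ (2/5)^2 = +1]
  = 1    [(1/5) = 1]

1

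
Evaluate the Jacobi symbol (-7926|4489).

Pull out -1: (-7926|4489) = (-1|4489)·(7926|4489). Since 4489 ≡ 1 (mod 4), (-1|4489) = +1. Now have (7926|4489).
Reduce the numerator: 7926 ≡ 3437 (mod 4489), so (7926|4489) = (3437|4489).
3437 ≡ 1 (mod 4), so quadratic reciprocity gives (3437|4489) = (4489|3437). Reduce: 4489 ≡ 1052 (mod 3437). Now have (1052|3437).
Factor out 2: 1052 = 2^2·263. Since 3437 ≡ 5 (mod 8), (2|3437) = -1, and (2|3437)^2 = +1. Now have (263|3437).
3437 ≡ 1 (mod 4), so quadratic reciprocity gives (263|3437) = (3437|263). Reduce: 3437 ≡ 18 (mod 263). Now have (18|263).
Factor out 2: 18 = 2·9. Since 263 ≡ 7 (mod 8), (2|263) = +1. Now have (9|263).
9 ≡ 1 (mod 4), so quadratic reciprocity gives (9|263) = (263|9). Reduce: 263 ≡ 2 (mod 9). Now have (2|9).
Factor out 2: 2 = 2. Since 9 ≡ 1 (mod 8), (2|9) = +1. Now have (1|9).
(1|9) = 1. Collecting the sign factors: 1.

1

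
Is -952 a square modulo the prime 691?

no

(-952/691)
  = -(952/691)    [691 ≡ 3 mod 4 ⇒ (-1/691) = -1]
  = -(261/691)    [952 ≡ 261 mod 691]
  = -(691/261)    [QR: 261 ≡ 1 mod 4, sign kept]
  = -(169/261)    [691 ≡ 169 mod 261]
  = -(261/169)    [QR: 169 ≡ 1 mod 4, sign kept]
  = -(92/169)    [261 ≡ 92 mod 169]
  = -(23/169)    [169 ≡ 1 mod 8 ⇒ (2/169)^2 = +1]
  = -(169/23)    [QR: 169 ≡ 1 mod 4, sign kept]
  = -(8/23)    [169 ≡ 8 mod 23]
  = -(1/23)    [23 ≡ 7 mod 8 ⇒ (2/23)^3 = +1]
  = -1    [(1/23) = 1]
(-952/691) = -1, and 691 is prime, so -952 is not a quadratic residue mod 691.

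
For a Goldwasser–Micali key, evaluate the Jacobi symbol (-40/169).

1

Reduce the numerator: -40 ≡ 129 (mod 169), so (-40/169) = (129/169).
129 ≡ 1 (mod 4), so quadratic reciprocity gives (129/169) = (169/129). Reduce: 169 ≡ 40 (mod 129). Now have (40/129).
Factor out 2: 40 = 2^3·5. Since 129 ≡ 1 (mod 8), (2/129) = +1, and (2/129)^3 = +1. Now have (5/129).
5 ≡ 1 (mod 4), so quadratic reciprocity gives (5/129) = (129/5). Reduce: 129 ≡ 4 (mod 5). Now have (4/5).
Factor out 2: 4 = 2^2. Since 5 ≡ 5 (mod 8), (2/5) = -1, and (2/5)^2 = +1. Now have (1/5).
(1/5) = 1. Collecting the sign factors: 1.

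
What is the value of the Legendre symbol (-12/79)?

(-12/79)
  = (67/79)    [-12 ≡ 67 mod 79]
  = -(79/67)    [QR: both ≡ 3 mod 4, sign flips]
  = -(12/67)    [79 ≡ 12 mod 67]
  = -(3/67)    [67 ≡ 3 mod 8 ⇒ (2/67)^2 = +1]
  = (67/3)    [QR: both ≡ 3 mod 4, sign flips]
  = (1/3)    [67 ≡ 1 mod 3]
  = 1    [(1/3) = 1]

1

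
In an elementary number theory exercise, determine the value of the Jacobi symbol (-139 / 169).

1

Reduce the numerator: -139 ≡ 30 (mod 169), so (-139 / 169) = (30 / 169).
Factor out 2: 30 = 2·15. Since 169 ≡ 1 (mod 8), (2 / 169) = +1. Now have (15 / 169).
169 ≡ 1 (mod 4), so quadratic reciprocity gives (15 / 169) = (169 / 15). Reduce: 169 ≡ 4 (mod 15). Now have (4 / 15).
Factor out 2: 4 = 2^2. Since 15 ≡ 7 (mod 8), (2 / 15) = +1, and (2 / 15)^2 = +1. Now have (1 / 15).
(1 / 15) = 1. Collecting the sign factors: 1.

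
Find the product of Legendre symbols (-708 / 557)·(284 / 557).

By multiplicativity, (-708·284 / 557) = (-708 / 557)·(284 / 557).
First factor (-708 / 557):
Reduce the numerator: -708 ≡ 406 (mod 557), so (-708 / 557) = (406 / 557).
Factor out 2: 406 = 2·203. Since 557 ≡ 5 (mod 8), (2 / 557) = -1. Now have -(203 / 557).
557 ≡ 1 (mod 4), so quadratic reciprocity gives (203 / 557) = (557 / 203). Reduce: 557 ≡ 151 (mod 203). Now have -(151 / 203).
Both 151 ≡ 3 and 203 ≡ 3 (mod 4), so reciprocity gives (151 / 203) = -(203 / 151). Reduce: 203 ≡ 52 (mod 151). Now have (52 / 151).
Factor out 2: 52 = 2^2·13. Since 151 ≡ 7 (mod 8), (2 / 151) = +1, and (2 / 151)^2 = +1. Now have (13 / 151).
13 ≡ 1 (mod 4), so quadratic reciprocity gives (13 / 151) = (151 / 13). Reduce: 151 ≡ 8 (mod 13). Now have (8 / 13).
Factor out 2: 8 = 2^3. Since 13 ≡ 5 (mod 8), (2 / 13) = -1, and (2 / 13)^3 = -1. Now have -(1 / 13).
(1 / 13) = 1. Collecting the sign factors: -1.
Second factor (284 / 557):
Factor out 2: 284 = 2^2·71. Since 557 ≡ 5 (mod 8), (2 / 557) = -1, and (2 / 557)^2 = +1. Now have (71 / 557).
557 ≡ 1 (mod 4), so quadratic reciprocity gives (71 / 557) = (557 / 71). Reduce: 557 ≡ 60 (mod 71). Now have (60 / 71).
Factor out 2: 60 = 2^2·15. Since 71 ≡ 7 (mod 8), (2 / 71) = +1, and (2 / 71)^2 = +1. Now have (15 / 71).
Both 15 ≡ 3 and 71 ≡ 3 (mod 4), so reciprocity gives (15 / 71) = -(71 / 15). Reduce: 71 ≡ 11 (mod 15). Now have -(11 / 15).
Both 11 ≡ 3 and 15 ≡ 3 (mod 4), so reciprocity gives (11 / 15) = -(15 / 11). Reduce: 15 ≡ 4 (mod 11). Now have (4 / 11).
Factor out 2: 4 = 2^2. Since 11 ≡ 3 (mod 8), (2 / 11) = -1, and (2 / 11)^2 = +1. Now have (1 / 11).
(1 / 11) = 1. Collecting the sign factors: 1.
Product: (-1)·(1) = -1.

-1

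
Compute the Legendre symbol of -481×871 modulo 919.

1

By multiplicativity, (-481·871/919) = (-481/919)·(871/919).
First factor (-481/919):
(-481/919)
  = -(481/919)    [919 ≡ 3 mod 4 ⇒ (-1/919) = -1]
  = -(919/481)    [QR: 481 ≡ 1 mod 4, sign kept]
  = -(438/481)    [919 ≡ 438 mod 481]
  = -(219/481)    [481 ≡ 1 mod 8 ⇒ (2/481) = +1]
  = -(481/219)    [QR: 481 ≡ 1 mod 4, sign kept]
  = -(43/219)    [481 ≡ 43 mod 219]
  = (219/43)    [QR: both ≡ 3 mod 4, sign flips]
  = (4/43)    [219 ≡ 4 mod 43]
  = (1/43)    [43 ≡ 3 mod 8 ⇒ (2/43)^2 = +1]
  = 1    [(1/43) = 1]
Second factor (871/919):
(871/919)
  = -(919/871)    [QR: both ≡ 3 mod 4, sign flips]
  = -(48/871)    [919 ≡ 48 mod 871]
  = -(3/871)    [871 ≡ 7 mod 8 ⇒ (2/871)^4 = +1]
  = (871/3)    [QR: both ≡ 3 mod 4, sign flips]
  = (1/3)    [871 ≡ 1 mod 3]
  = 1    [(1/3) = 1]
Product: (1)·(1) = 1.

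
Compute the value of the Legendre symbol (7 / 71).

(7 / 71)
  = -(71 / 7)    [QR: both ≡ 3 mod 4, sign flips]
  = -(1 / 7)    [71 ≡ 1 mod 7]
  = -1    [(1 / 7) = 1]

-1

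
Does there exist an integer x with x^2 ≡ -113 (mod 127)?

no

Reduce the numerator: -113 ≡ 14 (mod 127), so (-113/127) = (14/127).
Factor out 2: 14 = 2·7. Since 127 ≡ 7 (mod 8), (2/127) = +1. Now have (7/127).
Both 7 ≡ 3 and 127 ≡ 3 (mod 4), so reciprocity gives (7/127) = -(127/7). Reduce: 127 ≡ 1 (mod 7). Now have -(1/7).
(1/7) = 1. Collecting the sign factors: -1.
The Legendre symbol is -1, so x^2 ≡ -113 (mod 127) has no solution.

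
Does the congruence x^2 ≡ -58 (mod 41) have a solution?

Reduce the numerator: -58 ≡ 24 (mod 41), so (-58|41) = (24|41).
Factor out 2: 24 = 2^3·3. Since 41 ≡ 1 (mod 8), (2|41) = +1, and (2|41)^3 = +1. Now have (3|41).
41 ≡ 1 (mod 4), so quadratic reciprocity gives (3|41) = (41|3). Reduce: 41 ≡ 2 (mod 3). Now have (2|3).
Factor out 2: 2 = 2. Since 3 ≡ 3 (mod 8), (2|3) = -1. Now have -(1|3).
(1|3) = 1. Collecting the sign factors: -1.
(-58|41) = -1, and 41 is prime, so -58 is not a quadratic residue mod 41.

no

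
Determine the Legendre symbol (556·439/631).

1

By multiplicativity, (556·439/631) = (556/631)·(439/631).
First factor (556/631):
Factor out 2: 556 = 2^2·139. Since 631 ≡ 7 (mod 8), (2/631) = +1, and (2/631)^2 = +1. Now have (139/631).
Both 139 ≡ 3 and 631 ≡ 3 (mod 4), so reciprocity gives (139/631) = -(631/139). Reduce: 631 ≡ 75 (mod 139). Now have -(75/139).
Both 75 ≡ 3 and 139 ≡ 3 (mod 4), so reciprocity gives (75/139) = -(139/75). Reduce: 139 ≡ 64 (mod 75). Now have (64/75).
Factor out 2: 64 = 2^6. Since 75 ≡ 3 (mod 8), (2/75) = -1, and (2/75)^6 = +1. Now have (1/75).
(1/75) = 1. Collecting the sign factors: 1.
Second factor (439/631):
Both 439 ≡ 3 and 631 ≡ 3 (mod 4), so reciprocity gives (439/631) = -(631/439). Reduce: 631 ≡ 192 (mod 439). Now have -(192/439).
Factor out 2: 192 = 2^6·3. Since 439 ≡ 7 (mod 8), (2/439) = +1, and (2/439)^6 = +1. Now have -(3/439).
Both 3 ≡ 3 and 439 ≡ 3 (mod 4), so reciprocity gives (3/439) = -(439/3). Reduce: 439 ≡ 1 (mod 3). Now have (1/3).
(1/3) = 1. Collecting the sign factors: 1.
Product: (1)·(1) = 1.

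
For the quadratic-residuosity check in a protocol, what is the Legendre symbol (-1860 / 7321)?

1

Reduce the numerator: -1860 ≡ 5461 (mod 7321), so (-1860 / 7321) = (5461 / 7321).
5461 ≡ 1 (mod 4), so quadratic reciprocity gives (5461 / 7321) = (7321 / 5461). Reduce: 7321 ≡ 1860 (mod 5461). Now have (1860 / 5461).
Factor out 2: 1860 = 2^2·465. Since 5461 ≡ 5 (mod 8), (2 / 5461) = -1, and (2 / 5461)^2 = +1. Now have (465 / 5461).
465 ≡ 1 (mod 4), so quadratic reciprocity gives (465 / 5461) = (5461 / 465). Reduce: 5461 ≡ 346 (mod 465). Now have (346 / 465).
Factor out 2: 346 = 2·173. Since 465 ≡ 1 (mod 8), (2 / 465) = +1. Now have (173 / 465).
173 ≡ 1 (mod 4), so quadratic reciprocity gives (173 / 465) = (465 / 173). Reduce: 465 ≡ 119 (mod 173). Now have (119 / 173).
173 ≡ 1 (mod 4), so quadratic reciprocity gives (119 / 173) = (173 / 119). Reduce: 173 ≡ 54 (mod 119). Now have (54 / 119).
Factor out 2: 54 = 2·27. Since 119 ≡ 7 (mod 8), (2 / 119) = +1. Now have (27 / 119).
Both 27 ≡ 3 and 119 ≡ 3 (mod 4), so reciprocity gives (27 / 119) = -(119 / 27). Reduce: 119 ≡ 11 (mod 27). Now have -(11 / 27).
Both 11 ≡ 3 and 27 ≡ 3 (mod 4), so reciprocity gives (11 / 27) = -(27 / 11). Reduce: 27 ≡ 5 (mod 11). Now have (5 / 11).
5 ≡ 1 (mod 4), so quadratic reciprocity gives (5 / 11) = (11 / 5). Reduce: 11 ≡ 1 (mod 5). Now have (1 / 5).
(1 / 5) = 1. Collecting the sign factors: 1.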